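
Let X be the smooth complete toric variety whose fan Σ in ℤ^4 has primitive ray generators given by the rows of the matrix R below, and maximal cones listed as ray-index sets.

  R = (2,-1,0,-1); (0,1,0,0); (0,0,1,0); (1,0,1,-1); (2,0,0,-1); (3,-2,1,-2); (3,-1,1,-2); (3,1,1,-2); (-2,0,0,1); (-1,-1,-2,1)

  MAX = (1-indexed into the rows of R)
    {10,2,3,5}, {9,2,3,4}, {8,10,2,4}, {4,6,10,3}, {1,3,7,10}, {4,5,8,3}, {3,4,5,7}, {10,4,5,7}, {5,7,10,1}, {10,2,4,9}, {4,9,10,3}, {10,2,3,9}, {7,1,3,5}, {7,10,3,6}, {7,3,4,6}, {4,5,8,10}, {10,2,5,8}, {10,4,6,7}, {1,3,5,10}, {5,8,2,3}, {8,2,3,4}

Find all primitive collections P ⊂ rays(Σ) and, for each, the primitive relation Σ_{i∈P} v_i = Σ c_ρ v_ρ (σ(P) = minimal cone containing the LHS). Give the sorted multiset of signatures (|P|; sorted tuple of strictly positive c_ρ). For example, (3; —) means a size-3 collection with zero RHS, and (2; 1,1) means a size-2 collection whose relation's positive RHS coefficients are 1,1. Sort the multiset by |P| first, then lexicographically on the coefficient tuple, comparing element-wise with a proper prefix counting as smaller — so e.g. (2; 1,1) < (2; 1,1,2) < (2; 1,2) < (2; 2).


Σ has 20 primitive collections:

  {5,9}:  v_{5} + v_{9} = 0 — sig = (2; —)
  {1,2}:  v_{1} + v_{2} = v_{5} — sig = (2; 1)
  {1,4}:  v_{1} + v_{4} = v_{7} — sig = (2; 1)
  {2,6}:  v_{2} + v_{6} = v_{7} — sig = (2; 1)
  {2,7}:  v_{2} + v_{7} = v_{4} + v_{5} — sig = (2; 1,1)
  {5,6}:  v_{5} + v_{6} = v_{1} + v_{7} — sig = (2; 1,1)
  {8,9}:  v_{8} + v_{9} = v_{2} + v_{4} — sig = (2; 1,1)
  {1,9}:  v_{1} + v_{9} = v_{3} + v_{4} + v_{10} — sig = (2; 1,1,1)
  {6,8}:  v_{6} + v_{8} = v_{4} + v_{5} + v_{7} — sig = (2; 1,1,1)
  {1,6}:  v_{1} + v_{6} = v_{3} + 2·v_{7} + v_{10} — sig = (2; 1,1,2)
  {7,9}:  v_{7} + v_{9} = v_{3} + 2·v_{4} + v_{10} — sig = (2; 1,1,2)
  {1,8}:  v_{1} + v_{8} = v_{4} + 2·v_{5} — sig = (2; 1,2)
  {7,8}:  v_{7} + v_{8} = 2·v_{4} + 2·v_{5} — sig = (2; 2,2)
  {6,9}:  v_{6} + v_{9} = 2·v_{3} + 3·v_{4} + 2·v_{10} — sig = (2; 2,2,3)
  {2,4,5}:  v_{2} + v_{4} + v_{5} = v_{8} — sig = (3; 1)
  {3,8,10}:  v_{3} + v_{8} + v_{10} = v_{5} — sig = (3; 1)
  {2,3,4,10}:  v_{2} + v_{3} + v_{4} + v_{10} = 0 — sig = (4; —)
  {3,4,5,10}:  v_{3} + v_{4} + v_{5} + v_{10} = v_{1} — sig = (4; 1)
  {3,4,7,10}:  v_{3} + v_{4} + v_{7} + v_{10} = v_{6} — sig = (4; 1)
  {3,5,7,10}:  v_{3} + v_{5} + v_{7} + v_{10} = 2·v_{1} — sig = (4; 2)

Hence PRS(X_Σ) =
    (2; —)
    (2; 1)
    (2; 1)
    (2; 1)
    (2; 1,1)
    (2; 1,1)
    (2; 1,1)
    (2; 1,1,1)
    (2; 1,1,1)
    (2; 1,1,2)
    (2; 1,1,2)
    (2; 1,2)
    (2; 2,2)
    (2; 2,2,3)
    (3; 1)
    (3; 1)
    (4; —)
    (4; 1)
    (4; 1)
    (4; 2)


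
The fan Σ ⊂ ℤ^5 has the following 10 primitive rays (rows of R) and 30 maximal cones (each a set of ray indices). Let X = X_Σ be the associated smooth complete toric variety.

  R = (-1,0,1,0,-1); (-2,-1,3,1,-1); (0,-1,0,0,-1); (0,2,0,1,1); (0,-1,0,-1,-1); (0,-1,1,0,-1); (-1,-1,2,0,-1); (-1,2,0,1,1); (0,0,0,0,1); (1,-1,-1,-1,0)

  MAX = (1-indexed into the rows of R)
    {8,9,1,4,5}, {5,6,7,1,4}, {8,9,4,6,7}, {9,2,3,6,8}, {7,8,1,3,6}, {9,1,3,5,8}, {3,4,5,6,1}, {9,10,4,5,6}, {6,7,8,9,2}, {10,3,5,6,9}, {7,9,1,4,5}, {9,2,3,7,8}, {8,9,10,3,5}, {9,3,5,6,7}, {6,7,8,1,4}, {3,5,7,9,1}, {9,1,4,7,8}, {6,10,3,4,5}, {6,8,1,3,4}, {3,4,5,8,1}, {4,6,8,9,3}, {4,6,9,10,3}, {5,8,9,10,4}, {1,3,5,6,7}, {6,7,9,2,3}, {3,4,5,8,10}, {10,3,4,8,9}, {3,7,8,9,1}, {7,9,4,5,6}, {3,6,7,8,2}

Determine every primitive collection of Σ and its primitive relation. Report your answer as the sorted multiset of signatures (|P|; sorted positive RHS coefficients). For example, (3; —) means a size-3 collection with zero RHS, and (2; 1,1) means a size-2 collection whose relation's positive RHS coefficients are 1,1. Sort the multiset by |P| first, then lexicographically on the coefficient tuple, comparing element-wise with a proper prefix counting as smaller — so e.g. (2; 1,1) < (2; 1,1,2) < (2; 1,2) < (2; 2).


Σ has 14 primitive collections:

  P={1,10}:  v_{1} + v_{10} = v_{5}  →  sig = (2; 1)
  P={2,10}:  v_{2} + v_{10} = v_{3} + v_{7} + v_{9}  →  sig = (2; 1,1,1)
  P={7,10}:  v_{7} + v_{10} = v_{5} + v_{6} + v_{9}  →  sig = (2; 1,1,1)
  P={2,5}:  v_{2} + v_{5} = v_{1} + v_{3} + v_{7} + v_{9}  →  sig = (2; 1,1,1,1)
  P={1,2}:  v_{1} + v_{2} = v_{3} + 2·v_{7} + v_{8}  →  sig = (2; 1,1,2)
  P={2,4}:  v_{2} + v_{4} = 3·v_{6} + 2·v_{8} + v_{9}  →  sig = (2; 1,2,3)
  P={6,8,10}:  v_{6} + v_{8} + v_{10} = 0  →  sig = (3; —)
  P={1,6,9}:  v_{1} + v_{6} + v_{9} = v_{7}  →  sig = (3; 1)
  P={5,6,8}:  v_{5} + v_{6} + v_{8} = v_{1}  →  sig = (3; 1)
  P={3,4,7}:  v_{3} + v_{4} + v_{7} = 2·v_{6} + v_{8}  →  sig = (3; 1,2)
  P={5,7,8}:  v_{5} + v_{7} + v_{8} = 2·v_{1} + v_{9}  →  sig = (3; 1,2)
  P={3,4,5,9}:  v_{3} + v_{4} + v_{5} + v_{9} = 0  →  sig = (4; —)
  P={1,3,4,9}:  v_{1} + v_{3} + v_{4} + v_{9} = v_{6} + v_{8}  →  sig = (4; 1,1)
  P={3,6,7,8,9}:  v_{3} + v_{6} + v_{7} + v_{8} + v_{9} = v_{2}  →  sig = (5; 1)

Sorted signature multiset PRS(X):
[(2; 1), (2; 1,1,1), (2; 1,1,1), (2; 1,1,1,1), (2; 1,1,2), (2; 1,2,3), (3; —), (3; 1), (3; 1), (3; 1,2), (3; 1,2), (4; —), (4; 1,1), (5; 1)]


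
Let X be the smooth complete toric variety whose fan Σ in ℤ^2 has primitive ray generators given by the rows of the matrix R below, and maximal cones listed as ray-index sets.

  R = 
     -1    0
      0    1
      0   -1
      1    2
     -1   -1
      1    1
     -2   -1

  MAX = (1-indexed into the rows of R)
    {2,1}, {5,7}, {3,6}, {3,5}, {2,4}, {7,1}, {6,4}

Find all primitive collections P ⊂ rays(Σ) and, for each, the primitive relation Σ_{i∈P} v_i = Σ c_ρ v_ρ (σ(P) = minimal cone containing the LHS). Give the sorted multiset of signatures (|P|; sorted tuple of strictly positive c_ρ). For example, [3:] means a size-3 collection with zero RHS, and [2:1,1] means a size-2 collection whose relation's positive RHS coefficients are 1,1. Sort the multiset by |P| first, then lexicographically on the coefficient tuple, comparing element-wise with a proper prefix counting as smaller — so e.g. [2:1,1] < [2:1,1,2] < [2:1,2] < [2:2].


14 collections generate NE(X_Σ); each relation:

  P={2,3}:  v_{2} + v_{3} = 0  ⟹  sig = [2:]
  P={5,6}:  v_{5} + v_{6} = 0  ⟹  sig = [2:]
  P={1,3}:  v_{1} + v_{3} = v_{5}  ⟹  sig = [2:1]
  P={1,5}:  v_{1} + v_{5} = v_{7}  ⟹  sig = [2:1]
  P={1,6}:  v_{1} + v_{6} = v_{2}  ⟹  sig = [2:1]
  P={2,5}:  v_{2} + v_{5} = v_{1}  ⟹  sig = [2:1]
  P={2,6}:  v_{2} + v_{6} = v_{4}  ⟹  sig = [2:1]
  P={3,4}:  v_{3} + v_{4} = v_{6}  ⟹  sig = [2:1]
  P={4,5}:  v_{4} + v_{5} = v_{2}  ⟹  sig = [2:1]
  P={6,7}:  v_{6} + v_{7} = v_{1}  ⟹  sig = [2:1]
  P={4,7}:  v_{4} + v_{7} = v_{1} + v_{2}  ⟹  sig = [2:1,1]
  P={1,4}:  v_{1} + v_{4} = 2·v_{2}  ⟹  sig = [2:2]
  P={2,7}:  v_{2} + v_{7} = 2·v_{1}  ⟹  sig = [2:2]
  P={3,7}:  v_{3} + v_{7} = 2·v_{5}  ⟹  sig = [2:2]

Signatures (|P|; sorted positive RHS coefficients), sorted:
[[2:], [2:], [2:1], [2:1], [2:1], [2:1], [2:1], [2:1], [2:1], [2:1], [2:1,1], [2:2], [2:2], [2:2]]


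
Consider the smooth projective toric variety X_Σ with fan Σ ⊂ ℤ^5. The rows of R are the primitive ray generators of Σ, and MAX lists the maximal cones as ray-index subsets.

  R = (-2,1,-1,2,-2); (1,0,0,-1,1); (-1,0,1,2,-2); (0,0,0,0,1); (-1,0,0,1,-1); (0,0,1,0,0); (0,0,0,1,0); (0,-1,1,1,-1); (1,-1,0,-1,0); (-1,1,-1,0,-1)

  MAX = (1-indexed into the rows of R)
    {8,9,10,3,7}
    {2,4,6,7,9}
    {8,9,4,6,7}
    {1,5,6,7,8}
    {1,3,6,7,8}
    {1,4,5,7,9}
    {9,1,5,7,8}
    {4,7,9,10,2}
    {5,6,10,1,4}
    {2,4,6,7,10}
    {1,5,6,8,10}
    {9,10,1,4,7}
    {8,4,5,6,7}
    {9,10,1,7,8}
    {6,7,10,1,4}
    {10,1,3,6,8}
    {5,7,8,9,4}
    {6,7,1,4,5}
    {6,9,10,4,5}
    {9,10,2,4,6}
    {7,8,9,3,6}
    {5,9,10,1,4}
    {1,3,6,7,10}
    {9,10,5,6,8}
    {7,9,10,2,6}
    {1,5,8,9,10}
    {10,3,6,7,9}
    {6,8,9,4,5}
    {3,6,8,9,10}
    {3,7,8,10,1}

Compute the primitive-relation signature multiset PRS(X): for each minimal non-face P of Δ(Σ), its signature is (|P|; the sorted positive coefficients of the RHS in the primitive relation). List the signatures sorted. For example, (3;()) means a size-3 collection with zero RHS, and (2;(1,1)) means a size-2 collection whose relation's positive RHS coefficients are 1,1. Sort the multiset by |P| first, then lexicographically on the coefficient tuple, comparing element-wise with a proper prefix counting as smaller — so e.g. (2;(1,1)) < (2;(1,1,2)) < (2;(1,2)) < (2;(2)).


Primitive collections (14):

  P={2,5}:  v_{2} + v_{5} = 0  →  sig = (2;())
  P={1,2}:  v_{1} + v_{2} = v_{7} + v_{10}  →  sig = (2;(1,1))
  P={2,8}:  v_{2} + v_{8} = v_{6} + v_{7} + v_{9}  →  sig = (2;(1,1,1))
  P={3,4}:  v_{3} + v_{4} = v_{5} + v_{6} + v_{7}  →  sig = (2;(1,1,1))
  P={3,5}:  v_{3} + v_{5} = v_{1} + v_{6} + v_{8}  →  sig = (2;(1,1,1))
  P={2,3}:  v_{2} + v_{3} = 2·v_{6} + 2·v_{7} + v_{9} + v_{10}  →  sig = (2;(1,1,2,2))
  P={4,8,10}:  v_{4} + v_{8} + v_{10} = v_{5}  →  sig = (3;(1))
  P={5,7,10}:  v_{5} + v_{7} + v_{10} = v_{1}  →  sig = (3;(1))
  P={1,6,9}:  v_{1} + v_{6} + v_{9} = v_{8} + v_{10}  →  sig = (3;(1,1))
  P={1,4,8}:  v_{1} + v_{4} + v_{8} = 2·v_{5} + v_{7}  →  sig = (3;(1,2))
  P={1,3,9}:  v_{1} + v_{3} + v_{9} = v_{7} + 2·v_{8} + 2·v_{10}  →  sig = (3;(1,2,2))
  P={5,6,7,9}:  v_{5} + v_{6} + v_{7} + v_{9} = v_{8}  →  sig = (4;(1))
  P={6,7,8,10}:  v_{6} + v_{7} + v_{8} + v_{10} = v_{3}  →  sig = (4;(1))
  P={4,6,7,9,10}:  v_{4} + v_{6} + v_{7} + v_{9} + v_{10} = 0  →  sig = (5;())

Sorted signature multiset PRS(X):
{ (2;()),  (2;(1,1)),  (2;(1,1,1)) ×3,  (2;(1,1,2,2)),  (3;(1)) ×2,  (3;(1,1)),  (3;(1,2)),  (3;(1,2,2)),  (4;(1)) ×2,  (5;()) }


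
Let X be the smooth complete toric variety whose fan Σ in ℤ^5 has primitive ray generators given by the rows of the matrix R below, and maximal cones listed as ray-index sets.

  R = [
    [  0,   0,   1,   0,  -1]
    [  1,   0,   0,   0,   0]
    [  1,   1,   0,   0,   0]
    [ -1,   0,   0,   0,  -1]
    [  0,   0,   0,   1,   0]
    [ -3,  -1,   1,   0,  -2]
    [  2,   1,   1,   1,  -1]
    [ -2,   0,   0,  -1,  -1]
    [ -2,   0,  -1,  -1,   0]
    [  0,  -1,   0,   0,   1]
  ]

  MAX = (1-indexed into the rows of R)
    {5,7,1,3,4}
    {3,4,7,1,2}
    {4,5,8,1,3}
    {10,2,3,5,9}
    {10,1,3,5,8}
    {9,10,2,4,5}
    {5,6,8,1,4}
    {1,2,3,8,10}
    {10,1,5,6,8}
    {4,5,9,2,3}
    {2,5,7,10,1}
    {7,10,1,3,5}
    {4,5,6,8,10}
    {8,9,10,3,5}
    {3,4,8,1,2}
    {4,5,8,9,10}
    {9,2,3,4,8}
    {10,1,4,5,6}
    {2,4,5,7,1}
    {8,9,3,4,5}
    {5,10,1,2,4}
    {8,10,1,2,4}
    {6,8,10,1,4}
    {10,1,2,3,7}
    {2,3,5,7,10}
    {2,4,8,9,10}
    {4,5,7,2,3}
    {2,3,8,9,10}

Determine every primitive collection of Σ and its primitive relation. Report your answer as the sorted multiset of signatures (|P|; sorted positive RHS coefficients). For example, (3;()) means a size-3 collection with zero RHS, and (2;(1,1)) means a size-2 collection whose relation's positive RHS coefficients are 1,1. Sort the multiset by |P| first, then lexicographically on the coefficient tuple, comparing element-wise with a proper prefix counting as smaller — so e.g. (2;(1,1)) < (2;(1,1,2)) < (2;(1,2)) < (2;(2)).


Δ(Σ) — 10 vertices, 12 min non-faces:

  P={1,9}:  v_{1} + v_{9} = v_{8}  ⟹  sig = (2;(1))
  P={7,9}:  v_{7} + v_{9} = v_{3} + v_{4}  ⟹  sig = (2;(1,1))
  P={3,6}:  v_{3} + v_{6} = v_{1} + v_{5} + v_{8}  ⟹  sig = (2;(1,1,1))
  P={7,8}:  v_{7} + v_{8} = v_{1} + v_{3} + v_{4}  ⟹  sig = (2;(1,1,1))
  P={6,9}:  v_{6} + v_{9} = v_{4} + v_{5} + 2·v_{8} + v_{10}  ⟹  sig = (2;(1,1,1,2))
  P={2,6}:  v_{2} + v_{6} = v_{1} + 2·v_{4} + v_{10}  ⟹  sig = (2;(1,1,2))
  P={6,7}:  v_{6} + v_{7} = 2·v_{1} + v_{4} + v_{5}  ⟹  sig = (2;(1,1,2))
  P={3,4,10}:  v_{3} + v_{4} + v_{10} = 0  ⟹  sig = (3;())
  P={2,5,8}:  v_{2} + v_{5} + v_{8} = v_{4}  ⟹  sig = (3;(1))
  P={4,7,10}:  v_{4} + v_{7} + v_{10} = v_{1} + v_{2} + v_{5}  ⟹  sig = (3;(1,1,1))
  P={1,2,3,5}:  v_{1} + v_{2} + v_{3} + v_{5} = v_{7}  ⟹  sig = (4;(1))
  P={1,4,5,8,10}:  v_{1} + v_{4} + v_{5} + v_{8} + v_{10} = v_{6}  ⟹  sig = (5;(1))

Hence PRS(X_Σ) =
[(2;(1)), (2;(1,1)), (2;(1,1,1)), (2;(1,1,1)), (2;(1,1,1,2)), (2;(1,1,2)), (2;(1,1,2)), (3;()), (3;(1)), (3;(1,1,1)), (4;(1)), (5;(1))]


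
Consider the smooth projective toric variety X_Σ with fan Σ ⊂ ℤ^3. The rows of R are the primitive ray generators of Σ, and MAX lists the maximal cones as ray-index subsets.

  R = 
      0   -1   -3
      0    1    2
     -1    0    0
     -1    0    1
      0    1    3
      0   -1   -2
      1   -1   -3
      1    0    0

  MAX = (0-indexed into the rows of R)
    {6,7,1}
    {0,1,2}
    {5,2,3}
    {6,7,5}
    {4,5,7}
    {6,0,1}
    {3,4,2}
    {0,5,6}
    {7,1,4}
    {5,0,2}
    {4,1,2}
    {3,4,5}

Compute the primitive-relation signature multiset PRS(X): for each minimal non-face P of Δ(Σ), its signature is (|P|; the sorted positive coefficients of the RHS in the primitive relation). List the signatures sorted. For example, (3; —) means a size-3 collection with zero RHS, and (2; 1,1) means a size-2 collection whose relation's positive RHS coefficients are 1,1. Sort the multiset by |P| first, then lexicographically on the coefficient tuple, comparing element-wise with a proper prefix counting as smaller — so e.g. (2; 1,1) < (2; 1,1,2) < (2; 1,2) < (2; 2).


|primitive collections| = 11. Relations:

  P={0,4}:  v_{0} + v_{4} = 0  so sig = (2; —)
  P={1,5}:  v_{1} + v_{5} = 0  so sig = (2; —)
  P={2,7}:  v_{2} + v_{7} = 0  so sig = (2; —)
  P={0,7}:  v_{0} + v_{7} = v_{6}  so sig = (2; 1)
  P={2,6}:  v_{2} + v_{6} = v_{0}  so sig = (2; 1)
  P={3,6}:  v_{3} + v_{6} = v_{5}  so sig = (2; 1)
  P={4,6}:  v_{4} + v_{6} = v_{7}  so sig = (2; 1)
  P={0,3}:  v_{0} + v_{3} = v_{2} + v_{5}  so sig = (2; 1,1)
  P={1,3}:  v_{1} + v_{3} = v_{2} + v_{4}  so sig = (2; 1,1)
  P={3,7}:  v_{3} + v_{7} = v_{4} + v_{5}  so sig = (2; 1,1)
  P={2,4,5}:  v_{2} + v_{4} + v_{5} = v_{3}  so sig = (3; 1)

Hence PRS(X_Σ) =
    |P|=2: 10 collections, coeffs (), (), (), (1), (1), (1), (1), (1,1), (1,1), (1,1)
    |P|=3: 1 collection, coeffs (1)


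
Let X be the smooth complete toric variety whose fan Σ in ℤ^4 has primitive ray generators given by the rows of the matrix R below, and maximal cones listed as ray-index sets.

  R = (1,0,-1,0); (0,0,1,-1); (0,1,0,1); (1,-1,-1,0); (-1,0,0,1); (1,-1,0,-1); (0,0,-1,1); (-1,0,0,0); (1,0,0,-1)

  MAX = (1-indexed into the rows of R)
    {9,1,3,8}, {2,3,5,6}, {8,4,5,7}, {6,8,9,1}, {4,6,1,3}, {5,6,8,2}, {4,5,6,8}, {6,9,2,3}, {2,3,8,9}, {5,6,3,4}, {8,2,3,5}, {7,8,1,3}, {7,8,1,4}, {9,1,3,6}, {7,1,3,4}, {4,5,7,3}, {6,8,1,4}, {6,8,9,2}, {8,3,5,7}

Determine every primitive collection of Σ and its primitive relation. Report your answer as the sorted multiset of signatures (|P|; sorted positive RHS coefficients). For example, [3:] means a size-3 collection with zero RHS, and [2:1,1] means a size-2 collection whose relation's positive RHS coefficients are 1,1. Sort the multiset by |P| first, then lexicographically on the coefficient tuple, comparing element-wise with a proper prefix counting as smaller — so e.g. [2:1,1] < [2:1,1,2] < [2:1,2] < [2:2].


Σ has 10 primitive collections:

  • {2,7}:  v_{2} + v_{7} = 0  ⟹  sig = [2:]
  • {5,9}:  v_{5} + v_{9} = 0  ⟹  sig = [2:]
  • {1,2}:  v_{1} + v_{2} = v_{9}  ⟹  sig = [2:1]
  • {1,5}:  v_{1} + v_{5} = v_{7}  ⟹  sig = [2:1]
  • {2,4}:  v_{2} + v_{4} = v_{6}  ⟹  sig = [2:1]
  • {6,7}:  v_{6} + v_{7} = v_{4}  ⟹  sig = [2:1]
  • {7,9}:  v_{7} + v_{9} = v_{1}  ⟹  sig = [2:1]
  • {4,9}:  v_{4} + v_{9} = v_{1} + v_{6}  ⟹  sig = [2:1,1]
  • {3,6,8}:  v_{3} + v_{6} + v_{8} = 0  ⟹  sig = [3:]
  • {3,4,8}:  v_{3} + v_{4} + v_{8} = v_{7}  ⟹  sig = [3:1]

Signatures (|P|; sorted positive RHS coefficients), sorted:
[[2:], [2:], [2:1], [2:1], [2:1], [2:1], [2:1], [2:1,1], [3:], [3:1]]


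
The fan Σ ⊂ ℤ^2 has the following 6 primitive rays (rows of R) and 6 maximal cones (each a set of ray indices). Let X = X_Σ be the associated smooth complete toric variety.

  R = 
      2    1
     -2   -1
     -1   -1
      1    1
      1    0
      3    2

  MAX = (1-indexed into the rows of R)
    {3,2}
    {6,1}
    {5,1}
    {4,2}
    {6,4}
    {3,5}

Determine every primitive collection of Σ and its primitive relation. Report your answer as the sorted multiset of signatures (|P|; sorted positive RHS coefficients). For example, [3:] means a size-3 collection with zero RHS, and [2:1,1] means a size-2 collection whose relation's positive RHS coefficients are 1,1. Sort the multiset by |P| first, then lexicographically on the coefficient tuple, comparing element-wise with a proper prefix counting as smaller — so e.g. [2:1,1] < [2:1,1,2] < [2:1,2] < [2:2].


9 minimal non-faces of Δ(Σ) (on 6 rays):

  • {1,2}:  v_{1} + v_{2} = 0  ⇒ sig = [2:]
  • {3,4}:  v_{3} + v_{4} = 0  ⇒ sig = [2:]
  • {1,3}:  v_{1} + v_{3} = v_{5}  ⇒ sig = [2:1]
  • {1,4}:  v_{1} + v_{4} = v_{6}  ⇒ sig = [2:1]
  • {2,5}:  v_{2} + v_{5} = v_{3}  ⇒ sig = [2:1]
  • {2,6}:  v_{2} + v_{6} = v_{4}  ⇒ sig = [2:1]
  • {3,6}:  v_{3} + v_{6} = v_{1}  ⇒ sig = [2:1]
  • {4,5}:  v_{4} + v_{5} = v_{1}  ⇒ sig = [2:1]
  • {5,6}:  v_{5} + v_{6} = 2·v_{1}  ⇒ sig = [2:2]

Sorted signature multiset PRS(X):
    [2:]
    [2:]
    [2:1]
    [2:1]
    [2:1]
    [2:1]
    [2:1]
    [2:1]
    [2:2]


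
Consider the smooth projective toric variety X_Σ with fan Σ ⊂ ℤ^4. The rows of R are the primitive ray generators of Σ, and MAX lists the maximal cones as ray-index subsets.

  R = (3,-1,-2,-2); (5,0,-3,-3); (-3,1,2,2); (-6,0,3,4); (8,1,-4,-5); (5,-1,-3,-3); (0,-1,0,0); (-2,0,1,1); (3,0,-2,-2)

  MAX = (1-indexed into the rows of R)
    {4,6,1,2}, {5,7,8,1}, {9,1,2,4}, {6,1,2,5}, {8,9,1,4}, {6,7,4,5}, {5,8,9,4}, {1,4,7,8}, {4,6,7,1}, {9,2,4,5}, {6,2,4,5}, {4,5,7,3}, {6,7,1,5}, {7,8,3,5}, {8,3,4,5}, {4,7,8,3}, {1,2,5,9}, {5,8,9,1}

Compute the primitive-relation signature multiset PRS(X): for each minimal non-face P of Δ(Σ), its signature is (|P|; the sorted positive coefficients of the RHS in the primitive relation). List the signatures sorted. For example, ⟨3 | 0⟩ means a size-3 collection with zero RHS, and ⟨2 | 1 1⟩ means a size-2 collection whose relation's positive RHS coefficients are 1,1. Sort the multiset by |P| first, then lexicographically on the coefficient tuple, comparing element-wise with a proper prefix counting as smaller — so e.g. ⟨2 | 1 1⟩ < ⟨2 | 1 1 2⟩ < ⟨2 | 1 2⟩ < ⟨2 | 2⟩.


11 minimal non-faces of Δ(Σ) (on 9 rays):

  P = {1,3}:  v_{1} + v_{3} = 0 ; sig = ⟨2 | 0⟩
  P = {2,7}:  v_{2} + v_{7} = v_{6} ; sig = ⟨2 | 1⟩
  P = {2,8}:  v_{2} + v_{8} = v_{9} ; sig = ⟨2 | 1⟩
  P = {6,8}:  v_{6} + v_{8} = v_{1} ; sig = ⟨2 | 1⟩
  P = {7,9}:  v_{7} + v_{9} = v_{1} ; sig = ⟨2 | 1⟩
  P = {2,3}:  v_{2} + v_{3} = v_{4} + v_{5} ; sig = ⟨2 | 1 1⟩
  P = {6,9}:  v_{6} + v_{9} = v_{1} + v_{2} ; sig = ⟨2 | 1 1⟩
  P = {3,6}:  v_{3} + v_{6} = v_{4} + v_{5} + v_{7} ; sig = ⟨2 | 1 1 1⟩
  P = {3,9}:  v_{3} + v_{9} = v_{4} + v_{5} + v_{8} ; sig = ⟨2 | 1 1 1⟩
  P = {1,4,5}:  v_{1} + v_{4} + v_{5} = v_{2} ; sig = ⟨3 | 1⟩
  P = {4,5,7,8}:  v_{4} + v_{5} + v_{7} + v_{8} = 0 ; sig = ⟨4 | 0⟩

Hence PRS(X_Σ) =
{ ⟨2 | 0⟩,  ⟨2 | 1⟩ ×4,  ⟨2 | 1 1⟩ ×2,  ⟨2 | 1 1 1⟩ ×2,  ⟨3 | 1⟩,  ⟨4 | 0⟩ }


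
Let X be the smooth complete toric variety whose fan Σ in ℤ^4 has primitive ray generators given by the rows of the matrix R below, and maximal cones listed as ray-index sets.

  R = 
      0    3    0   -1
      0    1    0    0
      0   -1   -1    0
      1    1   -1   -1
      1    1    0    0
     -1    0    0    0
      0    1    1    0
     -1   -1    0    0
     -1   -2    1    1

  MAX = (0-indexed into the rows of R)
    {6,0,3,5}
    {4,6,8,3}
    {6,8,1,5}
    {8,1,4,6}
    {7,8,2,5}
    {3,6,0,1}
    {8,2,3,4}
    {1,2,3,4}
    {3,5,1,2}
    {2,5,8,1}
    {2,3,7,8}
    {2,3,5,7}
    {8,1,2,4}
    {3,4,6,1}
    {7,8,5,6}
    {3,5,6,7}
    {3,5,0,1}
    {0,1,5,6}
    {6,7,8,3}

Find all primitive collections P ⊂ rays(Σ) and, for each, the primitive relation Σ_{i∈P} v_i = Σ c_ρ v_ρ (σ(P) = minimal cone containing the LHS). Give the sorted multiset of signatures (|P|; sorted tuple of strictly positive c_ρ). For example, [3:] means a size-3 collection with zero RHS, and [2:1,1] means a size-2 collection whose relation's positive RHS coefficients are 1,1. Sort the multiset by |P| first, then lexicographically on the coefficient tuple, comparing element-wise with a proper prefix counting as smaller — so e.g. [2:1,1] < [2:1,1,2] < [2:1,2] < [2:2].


Primitive collections (11):

  {2,6}:  v_{2} + v_{6} = 0 — sig = [2:]
  {4,7}:  v_{4} + v_{7} = 0 — sig = [2:]
  {1,7}:  v_{1} + v_{7} = v_{5} — sig = [2:1]
  {4,5}:  v_{4} + v_{5} = v_{1} — sig = [2:1]
  {0,8}:  v_{0} + v_{8} = v_{5} + v_{6} — sig = [2:1,1]
  {0,2}:  v_{0} + v_{2} = v_{1} + v_{3} + v_{5} — sig = [2:1,1,1]
  {0,4}:  v_{0} + v_{4} = 2·v_{1} + v_{3} + v_{6} — sig = [2:1,1,2]
  {0,7}:  v_{0} + v_{7} = v_{3} + 2·v_{5} + v_{6} — sig = [2:1,1,2]
  {1,3,8}:  v_{1} + v_{3} + v_{8} = 0 — sig = [3:]
  {3,5,8}:  v_{3} + v_{5} + v_{8} = v_{7} — sig = [3:1]
  {1,3,5,6}:  v_{1} + v_{3} + v_{5} + v_{6} = v_{0} — sig = [4:1]

Sorted signature multiset PRS(X):
{ [2:] ×2,  [2:1] ×2,  [2:1,1],  [2:1,1,1],  [2:1,1,2] ×2,  [3:],  [3:1],  [4:1] }


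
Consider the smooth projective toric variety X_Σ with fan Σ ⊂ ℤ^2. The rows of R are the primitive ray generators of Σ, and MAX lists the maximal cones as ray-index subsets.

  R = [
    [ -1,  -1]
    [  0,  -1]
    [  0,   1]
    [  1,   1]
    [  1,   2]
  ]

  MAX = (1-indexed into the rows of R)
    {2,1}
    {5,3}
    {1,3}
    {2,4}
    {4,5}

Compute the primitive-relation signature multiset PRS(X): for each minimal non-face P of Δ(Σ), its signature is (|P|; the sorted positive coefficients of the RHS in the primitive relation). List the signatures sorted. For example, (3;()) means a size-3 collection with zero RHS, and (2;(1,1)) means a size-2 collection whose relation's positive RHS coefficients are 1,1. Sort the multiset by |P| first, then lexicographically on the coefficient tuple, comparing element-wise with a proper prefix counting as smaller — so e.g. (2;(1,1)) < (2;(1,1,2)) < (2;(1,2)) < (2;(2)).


The 5 primitive collections of Σ (r=5, n=2):

  P = {1,4}:  v_{1} + v_{4} = 0 — sig = (2;())
  P = {2,3}:  v_{2} + v_{3} = 0 — sig = (2;())
  P = {1,5}:  v_{1} + v_{5} = v_{3} — sig = (2;(1))
  P = {2,5}:  v_{2} + v_{5} = v_{4} — sig = (2;(1))
  P = {3,4}:  v_{3} + v_{4} = v_{5} — sig = (2;(1))

Signatures (|P|; sorted positive RHS coefficients), sorted:
    |P|=2: 5 collections, coeffs (), (), (1), (1), (1)


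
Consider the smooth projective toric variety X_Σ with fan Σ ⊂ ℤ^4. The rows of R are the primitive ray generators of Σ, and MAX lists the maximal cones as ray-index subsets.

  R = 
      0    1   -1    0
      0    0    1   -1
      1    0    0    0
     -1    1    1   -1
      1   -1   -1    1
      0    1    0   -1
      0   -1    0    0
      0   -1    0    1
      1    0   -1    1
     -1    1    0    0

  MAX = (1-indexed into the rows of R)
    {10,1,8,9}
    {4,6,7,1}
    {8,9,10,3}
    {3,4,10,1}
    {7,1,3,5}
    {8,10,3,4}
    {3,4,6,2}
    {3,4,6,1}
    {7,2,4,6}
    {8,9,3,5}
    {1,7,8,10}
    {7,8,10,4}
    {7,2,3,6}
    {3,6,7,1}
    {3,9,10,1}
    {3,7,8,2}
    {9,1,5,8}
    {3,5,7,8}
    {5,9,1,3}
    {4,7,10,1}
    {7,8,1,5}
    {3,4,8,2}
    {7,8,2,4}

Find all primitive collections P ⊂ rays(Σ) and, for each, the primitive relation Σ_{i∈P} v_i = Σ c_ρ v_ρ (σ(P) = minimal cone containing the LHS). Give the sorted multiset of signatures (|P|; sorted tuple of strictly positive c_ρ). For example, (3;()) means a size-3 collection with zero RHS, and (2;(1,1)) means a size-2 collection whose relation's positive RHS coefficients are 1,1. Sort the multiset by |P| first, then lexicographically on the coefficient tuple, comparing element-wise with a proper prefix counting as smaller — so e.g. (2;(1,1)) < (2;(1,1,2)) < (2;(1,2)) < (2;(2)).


Minimal non-faces — 16 found among 10 rays, 23 max cones:

  P = {4,5}:  v_{4} + v_{5} = 0  →  sig = (2;())
  P = {6,8}:  v_{6} + v_{8} = 0  →  sig = (2;())
  P = {1,2}:  v_{1} + v_{2} = v_{6}  →  sig = (2;(1))
  P = {2,9}:  v_{2} + v_{9} = v_{3}  →  sig = (2;(1))
  P = {2,10}:  v_{2} + v_{10} = v_{4}  →  sig = (2;(1))
  P = {7,9}:  v_{7} + v_{9} = v_{5}  →  sig = (2;(1))
  P = {2,5}:  v_{2} + v_{5} = v_{3} + v_{7}  →  sig = (2;(1,1))
  P = {4,9}:  v_{4} + v_{9} = v_{3} + v_{10}  →  sig = (2;(1,1))
  P = {5,10}:  v_{5} + v_{10} = v_{1} + v_{8}  →  sig = (2;(1,1))
  P = {6,9}:  v_{6} + v_{9} = v_{1} + v_{3}  →  sig = (2;(1,1))
  P = {6,10}:  v_{6} + v_{10} = v_{1} + v_{4}  →  sig = (2;(1,1))
  P = {5,6}:  v_{5} + v_{6} = v_{1} + v_{3} + v_{7}  →  sig = (2;(1,1,1))
  P = {3,7,10}:  v_{3} + v_{7} + v_{10} = 0  →  sig = (3;())
  P = {1,3,8}:  v_{1} + v_{3} + v_{8} = v_{9}  →  sig = (3;(1))
  P = {1,4,8}:  v_{1} + v_{4} + v_{8} = v_{10}  →  sig = (3;(1))
  P = {3,4,7}:  v_{3} + v_{4} + v_{7} = v_{2}  →  sig = (3;(1))

Hence PRS(X_Σ) =
    |P|=2: 12 collections, coeffs (), (), (1), (1), (1), (1), (1,1), (1,1), (1,1), (1,1), (1,1), (1,1,1)
    |P|=3: 4 collections, coeffs (), (1), (1), (1)


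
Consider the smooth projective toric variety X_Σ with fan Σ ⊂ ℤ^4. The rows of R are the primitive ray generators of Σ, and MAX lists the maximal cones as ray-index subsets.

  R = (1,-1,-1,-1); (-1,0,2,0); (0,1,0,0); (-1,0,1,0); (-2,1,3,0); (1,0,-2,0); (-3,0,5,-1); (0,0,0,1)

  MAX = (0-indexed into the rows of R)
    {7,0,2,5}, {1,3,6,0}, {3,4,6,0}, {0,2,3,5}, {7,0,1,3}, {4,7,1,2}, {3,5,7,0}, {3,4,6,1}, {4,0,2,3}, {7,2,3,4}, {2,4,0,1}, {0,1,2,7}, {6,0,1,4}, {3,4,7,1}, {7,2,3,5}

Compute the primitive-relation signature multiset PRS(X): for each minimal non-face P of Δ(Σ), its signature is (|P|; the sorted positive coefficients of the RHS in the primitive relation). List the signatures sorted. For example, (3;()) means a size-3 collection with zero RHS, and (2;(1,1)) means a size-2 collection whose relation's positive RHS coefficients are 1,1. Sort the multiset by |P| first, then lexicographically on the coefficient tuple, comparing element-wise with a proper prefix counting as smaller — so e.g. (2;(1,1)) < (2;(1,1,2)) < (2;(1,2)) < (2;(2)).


Σ has 9 primitive collections:

  • {1,5}:  v_{1} + v_{5} = 0 ; sig = (2;())
  • {4,5}:  v_{4} + v_{5} = v_{2} + v_{3} ; sig = (2;(1,1))
  • {5,6}:  v_{5} + v_{6} = v_{0} + v_{3} + v_{4} ; sig = (2;(1,1,1))
  • {2,6}:  v_{2} + v_{6} = v_{0} + 2·v_{4} ; sig = (2;(1,2))
  • {6,7}:  v_{6} + v_{7} = 2·v_{1} + v_{3} ; sig = (2;(1,2))
  • {0,4,7}:  v_{0} + v_{4} + v_{7} = v_{1} ; sig = (3;(1))
  • {1,2,3}:  v_{1} + v_{2} + v_{3} = v_{4} ; sig = (3;(1))
  • {0,2,3,7}:  v_{0} + v_{2} + v_{3} + v_{7} = 0 ; sig = (4;())
  • {0,1,3,4}:  v_{0} + v_{1} + v_{3} + v_{4} = v_{6} ; sig = (4;(1))

Signatures (|P|; sorted positive RHS coefficients), sorted:
    |P|=2: 5 collections, coeffs (), (1,1), (1,1,1), (1,2), (1,2)
    |P|=3: 2 collections, coeffs (1), (1)
    |P|=4: 2 collections, coeffs (), (1)


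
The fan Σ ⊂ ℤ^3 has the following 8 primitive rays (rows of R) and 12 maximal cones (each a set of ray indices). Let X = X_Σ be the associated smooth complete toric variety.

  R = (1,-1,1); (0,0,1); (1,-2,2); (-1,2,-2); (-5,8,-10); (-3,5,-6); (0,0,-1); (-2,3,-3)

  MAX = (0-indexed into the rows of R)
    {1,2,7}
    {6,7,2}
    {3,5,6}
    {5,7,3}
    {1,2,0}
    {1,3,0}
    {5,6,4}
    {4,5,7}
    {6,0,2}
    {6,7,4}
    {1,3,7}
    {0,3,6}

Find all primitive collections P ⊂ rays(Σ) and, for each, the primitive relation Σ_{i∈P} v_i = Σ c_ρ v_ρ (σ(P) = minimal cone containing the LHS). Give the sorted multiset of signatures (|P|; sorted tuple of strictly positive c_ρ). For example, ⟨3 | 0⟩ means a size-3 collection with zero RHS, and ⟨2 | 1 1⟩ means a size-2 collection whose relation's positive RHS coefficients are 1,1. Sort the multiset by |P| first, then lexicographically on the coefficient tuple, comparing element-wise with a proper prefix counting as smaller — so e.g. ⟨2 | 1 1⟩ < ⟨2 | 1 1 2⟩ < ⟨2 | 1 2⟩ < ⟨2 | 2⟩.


12 collections generate NE(X_Σ); each relation:

  P={1,6}:  v_{1} + v_{6} = 0  ⟹  sig = ⟨2 | 0⟩
  P={2,3}:  v_{2} + v_{3} = 0  ⟹  sig = ⟨2 | 0⟩
  P={0,7}:  v_{0} + v_{7} = v_{3}  ⟹  sig = ⟨2 | 1⟩
  P={1,4}:  v_{1} + v_{4} = v_{5} + v_{7}  ⟹  sig = ⟨2 | 1 1⟩
  P={1,5}:  v_{1} + v_{5} = v_{3} + v_{7}  ⟹  sig = ⟨2 | 1 1⟩
  P={2,5}:  v_{2} + v_{5} = v_{6} + v_{7}  ⟹  sig = ⟨2 | 1 1⟩
  P={0,4}:  v_{0} + v_{4} = v_{3} + v_{5} + v_{6}  ⟹  sig = ⟨2 | 1 1 1⟩
  P={0,5}:  v_{0} + v_{5} = 2·v_{3} + v_{6}  ⟹  sig = ⟨2 | 1 2⟩
  P={3,4}:  v_{3} + v_{4} = 2·v_{5}  ⟹  sig = ⟨2 | 2⟩
  P={2,4}:  v_{2} + v_{4} = 2·v_{6} + 2·v_{7}  ⟹  sig = ⟨2 | 2 2⟩
  P={3,6,7}:  v_{3} + v_{6} + v_{7} = v_{5}  ⟹  sig = ⟨3 | 1⟩
  P={5,6,7}:  v_{5} + v_{6} + v_{7} = v_{4}  ⟹  sig = ⟨3 | 1⟩

Hence PRS(X_Σ) =
{ ⟨2 | 0⟩ ×2,  ⟨2 | 1⟩,  ⟨2 | 1 1⟩ ×3,  ⟨2 | 1 1 1⟩,  ⟨2 | 1 2⟩,  ⟨2 | 2⟩,  ⟨2 | 2 2⟩,  ⟨3 | 1⟩ ×2 }


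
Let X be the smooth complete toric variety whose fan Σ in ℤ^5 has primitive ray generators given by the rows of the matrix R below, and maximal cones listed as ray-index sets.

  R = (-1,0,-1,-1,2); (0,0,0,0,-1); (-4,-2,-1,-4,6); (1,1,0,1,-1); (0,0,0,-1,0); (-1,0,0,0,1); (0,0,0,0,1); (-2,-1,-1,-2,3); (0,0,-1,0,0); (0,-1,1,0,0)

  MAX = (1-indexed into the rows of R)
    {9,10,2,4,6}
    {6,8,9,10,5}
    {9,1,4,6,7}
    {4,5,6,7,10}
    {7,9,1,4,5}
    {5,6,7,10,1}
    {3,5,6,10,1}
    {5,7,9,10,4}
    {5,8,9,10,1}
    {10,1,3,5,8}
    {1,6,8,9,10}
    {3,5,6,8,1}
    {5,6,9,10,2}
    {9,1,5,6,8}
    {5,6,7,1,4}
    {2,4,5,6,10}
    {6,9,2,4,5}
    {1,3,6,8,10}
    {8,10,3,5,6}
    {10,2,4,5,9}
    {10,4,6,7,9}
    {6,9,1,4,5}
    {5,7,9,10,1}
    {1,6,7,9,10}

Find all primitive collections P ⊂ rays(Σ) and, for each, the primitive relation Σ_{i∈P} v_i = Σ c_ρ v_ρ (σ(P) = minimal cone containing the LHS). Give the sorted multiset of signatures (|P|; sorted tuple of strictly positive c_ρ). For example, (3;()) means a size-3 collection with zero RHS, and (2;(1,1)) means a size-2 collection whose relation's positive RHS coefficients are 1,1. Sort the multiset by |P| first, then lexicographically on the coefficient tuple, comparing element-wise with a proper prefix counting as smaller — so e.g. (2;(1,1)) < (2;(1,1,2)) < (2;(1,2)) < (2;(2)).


14 minimal non-faces of Δ(Σ) (on 10 rays):

  {2,7}:  v_{2} + v_{7} = 0  →  sig = (2;())
  {4,8}:  v_{4} + v_{8} = v_{1}  →  sig = (2;(1))
  {1,2}:  v_{1} + v_{2} = v_{5} + v_{6} + v_{9}  →  sig = (2;(1,1,1))
  {3,4}:  v_{3} + v_{4} = 2·v_{1} + v_{5} + v_{6} + v_{10}  →  sig = (2;(1,1,1,2))
  {2,3}:  v_{2} + v_{3} = 2·v_{5} + 2·v_{6} + v_{8} + v_{9} + v_{10}  →  sig = (2;(1,1,1,2,2))
  {3,7}:  v_{3} + v_{7} = 3·v_{1} + v_{5} + v_{6} + 2·v_{10}  →  sig = (2;(1,1,2,3))
  {7,8}:  v_{7} + v_{8} = 2·v_{1} + v_{10}  →  sig = (2;(1,2))
  {2,8}:  v_{2} + v_{8} = 2·v_{5} + 2·v_{6} + 2·v_{9} + v_{10}  →  sig = (2;(1,2,2,2))
  {3,9}:  v_{3} + v_{9} = 2·v_{8}  →  sig = (2;(2))
  {1,4,10}:  v_{1} + v_{4} + v_{10} = v_{7}  →  sig = (3;(1))
  {5,6,7,9}:  v_{5} + v_{6} + v_{7} + v_{9} = v_{1}  →  sig = (4;(1))
  {4,5,6,9,10}:  v_{4} + v_{5} + v_{6} + v_{9} + v_{10} = 0  →  sig = (5;())
  {1,5,6,8,10}:  v_{1} + v_{5} + v_{6} + v_{8} + v_{10} = v_{3}  →  sig = (5;(1))
  {1,5,6,9,10}:  v_{1} + v_{5} + v_{6} + v_{9} + v_{10} = v_{8}  →  sig = (5;(1))

Hence PRS(X_Σ) =
    |P|=2: 9 collections, coeffs (), (1), (1,1,1), (1,1,1,2), (1,1,1,2,2), (1,1,2,3), (1,2), (1,2,2,2), (2)
    |P|=3: 1 collection, coeffs (1)
    |P|=4: 1 collection, coeffs (1)
    |P|=5: 3 collections, coeffs (), (1), (1)


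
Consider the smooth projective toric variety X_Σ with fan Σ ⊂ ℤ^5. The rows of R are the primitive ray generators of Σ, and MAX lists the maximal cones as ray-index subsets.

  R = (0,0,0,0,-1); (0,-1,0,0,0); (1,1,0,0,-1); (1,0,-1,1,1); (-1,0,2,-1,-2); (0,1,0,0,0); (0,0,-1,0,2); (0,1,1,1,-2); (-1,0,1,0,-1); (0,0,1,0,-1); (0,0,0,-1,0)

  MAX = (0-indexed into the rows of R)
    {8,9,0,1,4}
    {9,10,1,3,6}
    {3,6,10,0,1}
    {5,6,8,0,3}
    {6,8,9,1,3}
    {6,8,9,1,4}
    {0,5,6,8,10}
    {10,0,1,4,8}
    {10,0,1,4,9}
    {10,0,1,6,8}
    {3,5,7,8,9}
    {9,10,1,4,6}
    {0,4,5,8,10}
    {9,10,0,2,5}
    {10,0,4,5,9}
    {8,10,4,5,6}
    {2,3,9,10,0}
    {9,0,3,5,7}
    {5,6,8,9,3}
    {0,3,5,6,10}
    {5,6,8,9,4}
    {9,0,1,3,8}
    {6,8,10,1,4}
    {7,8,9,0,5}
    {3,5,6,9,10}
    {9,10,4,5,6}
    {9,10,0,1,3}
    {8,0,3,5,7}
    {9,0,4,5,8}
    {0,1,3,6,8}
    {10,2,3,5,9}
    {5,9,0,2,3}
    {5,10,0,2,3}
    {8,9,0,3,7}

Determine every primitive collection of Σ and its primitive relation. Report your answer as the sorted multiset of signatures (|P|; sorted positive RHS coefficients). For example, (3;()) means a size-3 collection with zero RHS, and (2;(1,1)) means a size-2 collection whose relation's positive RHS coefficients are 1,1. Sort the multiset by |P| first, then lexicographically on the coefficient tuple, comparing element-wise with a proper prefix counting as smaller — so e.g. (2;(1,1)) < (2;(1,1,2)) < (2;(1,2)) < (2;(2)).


The 17 primitive collections of Σ (r=11, n=5):

  {1,5}:  v_{1} + v_{5} = 0  ⟹  sig = (2;())
  {3,4}:  v_{3} + v_{4} = v_{9}  ⟹  sig = (2;(1))
  {2,6}:  v_{2} + v_{6} = v_{3} + v_{5} + v_{10}  ⟹  sig = (2;(1,1,1))
  {2,8}:  v_{2} + v_{8} = v_{0} + v_{5} + v_{9}  ⟹  sig = (2;(1,1,1))
  {6,7}:  v_{6} + v_{7} = v_{3} + v_{5} + v_{8}  ⟹  sig = (2;(1,1,1))
  {7,10}:  v_{7} + v_{10} = v_{0} + v_{5} + v_{9}  ⟹  sig = (2;(1,1,1))
  {1,2}:  v_{1} + v_{2} = v_{0} + v_{3} + v_{9} + v_{10}  ⟹  sig = (2;(1,1,1,1))
  {1,7}:  v_{1} + v_{7} = v_{0} + v_{3} + v_{8} + v_{9}  ⟹  sig = (2;(1,1,1,1))
  {2,4}:  v_{2} + v_{4} = v_{0} + v_{5} + 2·v_{9} + v_{10}  ⟹  sig = (2;(1,1,1,2))
  {4,7}:  v_{4} + v_{7} = v_{0} + v_{5} + v_{8} + 2·v_{9}  ⟹  sig = (2;(1,1,1,2))
  {2,7}:  v_{2} + v_{7} = 2·v_{0} + v_{3} + 2·v_{5} + 2·v_{9}  ⟹  sig = (2;(1,2,2,2))
  {0,6,9}:  v_{0} + v_{6} + v_{9} = 0  ⟹  sig = (3;())
  {3,8,10}:  v_{3} + v_{8} + v_{10} = 0  ⟹  sig = (3;())
  {8,9,10}:  v_{8} + v_{9} + v_{10} = v_{4}  ⟹  sig = (3;(1))
  {0,4,6}:  v_{0} + v_{4} + v_{6} = v_{8} + v_{10}  ⟹  sig = (3;(1,1))
  {0,3,5,8,9}:  v_{0} + v_{3} + v_{5} + v_{8} + v_{9} = v_{7}  ⟹  sig = (5;(1))
  {0,3,5,9,10}:  v_{0} + v_{3} + v_{5} + v_{9} + v_{10} = v_{2}  ⟹  sig = (5;(1))

Signatures (|P|; sorted positive RHS coefficients), sorted:
{ (2;()),  (2;(1)),  (2;(1,1,1)) ×4,  (2;(1,1,1,1)) ×2,  (2;(1,1,1,2)) ×2,  (2;(1,2,2,2)),  (3;()) ×2,  (3;(1)),  (3;(1,1)),  (5;(1)) ×2 }


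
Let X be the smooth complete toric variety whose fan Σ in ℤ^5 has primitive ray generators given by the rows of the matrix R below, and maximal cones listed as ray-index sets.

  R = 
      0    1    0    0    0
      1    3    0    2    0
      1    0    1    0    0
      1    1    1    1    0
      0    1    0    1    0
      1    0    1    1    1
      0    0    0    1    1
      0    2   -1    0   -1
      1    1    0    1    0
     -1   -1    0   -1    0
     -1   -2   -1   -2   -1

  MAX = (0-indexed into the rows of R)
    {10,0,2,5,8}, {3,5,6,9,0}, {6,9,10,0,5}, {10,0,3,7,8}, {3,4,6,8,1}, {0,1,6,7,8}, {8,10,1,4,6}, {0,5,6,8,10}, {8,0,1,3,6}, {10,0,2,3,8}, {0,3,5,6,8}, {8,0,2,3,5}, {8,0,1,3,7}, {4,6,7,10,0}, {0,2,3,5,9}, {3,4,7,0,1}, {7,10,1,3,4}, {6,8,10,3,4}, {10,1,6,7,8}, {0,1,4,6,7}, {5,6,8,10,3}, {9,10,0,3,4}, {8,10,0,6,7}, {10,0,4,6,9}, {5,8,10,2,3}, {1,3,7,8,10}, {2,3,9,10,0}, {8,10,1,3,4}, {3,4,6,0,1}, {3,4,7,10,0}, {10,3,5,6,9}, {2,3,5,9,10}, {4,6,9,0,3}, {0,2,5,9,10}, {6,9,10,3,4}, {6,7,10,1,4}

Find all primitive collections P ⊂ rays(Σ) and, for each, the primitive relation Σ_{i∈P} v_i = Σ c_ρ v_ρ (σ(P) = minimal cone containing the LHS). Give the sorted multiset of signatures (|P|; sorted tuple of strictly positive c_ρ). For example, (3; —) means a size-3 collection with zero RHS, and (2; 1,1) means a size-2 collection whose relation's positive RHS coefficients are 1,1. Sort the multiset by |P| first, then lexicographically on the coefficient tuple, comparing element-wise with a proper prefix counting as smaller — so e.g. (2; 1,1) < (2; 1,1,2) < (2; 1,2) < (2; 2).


|primitive collections| = 17. Relations:

  P={8,9}:  v_{8} + v_{9} = 0 — sig = (2; —)
  P={2,4}:  v_{2} + v_{4} = v_{3} — sig = (2; 1)
  P={2,6}:  v_{2} + v_{6} = v_{5} — sig = (2; 1)
  P={1,9}:  v_{1} + v_{9} = v_{0} + v_{4} — sig = (2; 1,1)
  P={4,5}:  v_{4} + v_{5} = v_{3} + v_{6} — sig = (2; 1,1)
  P={5,7}:  v_{5} + v_{7} = v_{0} + v_{8} — sig = (2; 1,1)
  P={1,2}:  v_{1} + v_{2} = v_{0} + v_{3} + v_{8} — sig = (2; 1,1,1)
  P={1,5}:  v_{1} + v_{5} = v_{0} + v_{3} + v_{6} + v_{8} — sig = (2; 1,1,1,1)
  P={2,7}:  v_{2} + v_{7} = 2·v_{0} + v_{3} + v_{8} + v_{10} — sig = (2; 1,1,1,2)
  P={7,9}:  v_{7} + v_{9} = 2·v_{0} + v_{4} + v_{10} — sig = (2; 1,1,2)
  P={0,1,10}:  v_{0} + v_{1} + v_{10} = v_{7} — sig = (3; 1)
  P={0,4,8}:  v_{0} + v_{4} + v_{8} = v_{1} — sig = (3; 1)
  P={3,6,7}:  v_{3} + v_{6} + v_{7} = v_{1} — sig = (3; 1)
  P={4,7,8}:  v_{4} + v_{7} + v_{8} = 2·v_{1} + v_{10} — sig = (3; 1,2)
  P={0,3,6,10}:  v_{0} + v_{3} + v_{6} + v_{10} = 0 — sig = (4; —)
  P={0,3,5,10}:  v_{0} + v_{3} + v_{5} + v_{10} = v_{2} — sig = (4; 1)
  P={1,3,6,10}:  v_{1} + v_{3} + v_{6} + v_{10} = v_{4} + v_{8} — sig = (4; 1,1)

so the primitive-relation signature multiset is
    |P|=2: 10 collections, coeffs (), (1), (1), (1,1), (1,1), (1,1), (1,1,1), (1,1,1,1), (1,1,1,2), (1,1,2)
    |P|=3: 4 collections, coeffs (1), (1), (1), (1,2)
    |P|=4: 3 collections, coeffs (), (1), (1,1)


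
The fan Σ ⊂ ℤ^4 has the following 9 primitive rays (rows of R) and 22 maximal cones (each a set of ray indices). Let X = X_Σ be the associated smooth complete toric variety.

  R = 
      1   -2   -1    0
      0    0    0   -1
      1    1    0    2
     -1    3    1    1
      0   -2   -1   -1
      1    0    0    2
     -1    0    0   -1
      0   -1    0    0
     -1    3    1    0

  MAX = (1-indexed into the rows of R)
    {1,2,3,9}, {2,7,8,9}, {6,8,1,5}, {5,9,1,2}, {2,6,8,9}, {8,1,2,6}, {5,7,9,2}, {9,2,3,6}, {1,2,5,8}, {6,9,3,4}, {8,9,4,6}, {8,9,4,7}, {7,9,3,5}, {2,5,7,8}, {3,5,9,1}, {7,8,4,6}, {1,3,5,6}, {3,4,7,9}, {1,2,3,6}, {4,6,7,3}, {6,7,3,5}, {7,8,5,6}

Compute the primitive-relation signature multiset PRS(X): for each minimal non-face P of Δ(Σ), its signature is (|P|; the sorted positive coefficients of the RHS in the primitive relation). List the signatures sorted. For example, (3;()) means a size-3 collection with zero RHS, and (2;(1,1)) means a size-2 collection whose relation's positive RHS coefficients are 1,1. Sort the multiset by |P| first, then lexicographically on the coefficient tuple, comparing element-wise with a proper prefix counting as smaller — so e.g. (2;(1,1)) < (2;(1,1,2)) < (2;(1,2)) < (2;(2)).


Σ has 14 primitive collections:

  {1,7}:  v_{1} + v_{7} = v_{5} ; sig = (2;(1))
  {2,4}:  v_{2} + v_{4} = v_{9} ; sig = (2;(1))
  {3,8}:  v_{3} + v_{8} = v_{6} ; sig = (2;(1))
  {1,4}:  v_{1} + v_{4} = v_{3} + v_{7} ; sig = (2;(1,1))
  {4,5}:  v_{4} + v_{5} = v_{3} + 2·v_{7} ; sig = (2;(1,2))
  {1,8,9}:  v_{1} + v_{8} + v_{9} = 0 ; sig = (3;())
  {2,6,7}:  v_{2} + v_{6} + v_{7} = 0 ; sig = (3;())
  {1,6,9}:  v_{1} + v_{6} + v_{9} = v_{3} ; sig = (3;(1))
  {2,5,6}:  v_{2} + v_{5} + v_{6} = v_{1} ; sig = (3;(1))
  {5,8,9}:  v_{5} + v_{8} + v_{9} = v_{7} ; sig = (3;(1))
  {6,7,9}:  v_{6} + v_{7} + v_{9} = v_{4} ; sig = (3;(1))
  {2,3,7}:  v_{2} + v_{3} + v_{7} = v_{1} + v_{9} ; sig = (3;(1,1))
  {5,6,9}:  v_{5} + v_{6} + v_{9} = v_{3} + v_{7} ; sig = (3;(1,1))
  {2,3,5}:  v_{2} + v_{3} + v_{5} = 2·v_{1} + v_{9} ; sig = (3;(1,2))

Hence PRS(X_Σ) =
{ (2;(1)) ×3,  (2;(1,1)),  (2;(1,2)),  (3;()) ×2,  (3;(1)) ×4,  (3;(1,1)) ×2,  (3;(1,2)) }
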